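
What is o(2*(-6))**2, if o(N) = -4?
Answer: 16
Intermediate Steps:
o(2*(-6))**2 = (-4)**2 = 16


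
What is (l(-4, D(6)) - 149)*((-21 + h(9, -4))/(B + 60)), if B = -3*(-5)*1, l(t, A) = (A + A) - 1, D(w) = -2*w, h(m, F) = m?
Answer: 696/25 ≈ 27.840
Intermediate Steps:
l(t, A) = -1 + 2*A (l(t, A) = 2*A - 1 = -1 + 2*A)
B = 15 (B = 15*1 = 15)
(l(-4, D(6)) - 149)*((-21 + h(9, -4))/(B + 60)) = ((-1 + 2*(-2*6)) - 149)*((-21 + 9)/(15 + 60)) = ((-1 + 2*(-12)) - 149)*(-12/75) = ((-1 - 24) - 149)*(-12*1/75) = (-25 - 149)*(-4/25) = -174*(-4/25) = 696/25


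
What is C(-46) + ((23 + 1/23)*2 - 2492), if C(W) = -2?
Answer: -56302/23 ≈ -2447.9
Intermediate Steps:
C(-46) + ((23 + 1/23)*2 - 2492) = -2 + ((23 + 1/23)*2 - 2492) = -2 + ((530/23)*2 - 2492) = -2 + (1060/23 - 2492) = -2 - 56256/23 = -56302/23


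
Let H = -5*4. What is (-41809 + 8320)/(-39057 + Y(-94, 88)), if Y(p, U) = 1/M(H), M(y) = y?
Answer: 669780/781141 ≈ 0.85744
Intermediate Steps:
H = -20
Y(p, U) = -1/20 (Y(p, U) = 1/(-20) = -1/20)
(-41809 + 8320)/(-39057 + Y(-94, 88)) = (-41809 + 8320)/(-39057 - 1/20) = -33489/(-781141/20) = -33489*(-20/781141) = 669780/781141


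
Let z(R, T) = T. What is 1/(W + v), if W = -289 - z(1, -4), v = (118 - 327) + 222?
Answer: -1/272 ≈ -0.0036765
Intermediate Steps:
v = 13 (v = -209 + 222 = 13)
W = -285 (W = -289 - 1*(-4) = -289 + 4 = -285)
1/(W + v) = 1/(-285 + 13) = 1/(-272) = -1/272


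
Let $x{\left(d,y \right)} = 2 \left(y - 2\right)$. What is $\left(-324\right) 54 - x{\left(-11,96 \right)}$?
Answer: $-17684$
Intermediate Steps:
$x{\left(d,y \right)} = -4 + 2 y$ ($x{\left(d,y \right)} = 2 \left(-2 + y\right) = -4 + 2 y$)
$\left(-324\right) 54 - x{\left(-11,96 \right)} = \left(-324\right) 54 - \left(-4 + 2 \cdot 96\right) = -17496 - \left(-4 + 192\right) = -17496 - 188 = -17684$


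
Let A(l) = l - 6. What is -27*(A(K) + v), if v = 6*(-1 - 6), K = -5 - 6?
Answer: 1593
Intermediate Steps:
K = -11
v = -42 (v = 6*(-7) = -42)
A(l) = -6 + l
-27*(A(K) + v) = -27*((-6 - 11) - 42) = -27*(-17 - 42) = -27*(-59) = 1593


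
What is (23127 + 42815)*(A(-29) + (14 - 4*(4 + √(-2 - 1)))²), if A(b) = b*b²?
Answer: -1611160886 + 1055072*I*√3 ≈ -1.6112e+9 + 1.8274e+6*I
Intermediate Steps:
A(b) = b³
(23127 + 42815)*(A(-29) + (14 - 4*(4 + √(-2 - 1)))²) = (23127 + 42815)*((-29)³ + (14 - 4*(4 + √(-2 - 1)))²) = 65942*(-24389 + (14 - 4*(4 + √(-3)))²) = 65942*(-24389 + (14 - 4*(4 + I*√3))²) = 65942*(-24389 + (14 + (-16 - 4*I*√3))²) = 65942*(-24389 + (-2 - 4*I*√3)²) = -1608259438 + 65942*(-2 - 4*I*√3)²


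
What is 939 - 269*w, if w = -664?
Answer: 179555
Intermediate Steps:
939 - 269*w = 939 - 269*(-664) = 939 + 178616 = 179555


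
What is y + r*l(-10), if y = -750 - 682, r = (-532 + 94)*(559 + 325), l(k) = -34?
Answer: 13163096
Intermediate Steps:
r = -387192 (r = -438*884 = -387192)
y = -1432
y + r*l(-10) = -1432 - 387192*(-34) = -1432 + 13164528 = 13163096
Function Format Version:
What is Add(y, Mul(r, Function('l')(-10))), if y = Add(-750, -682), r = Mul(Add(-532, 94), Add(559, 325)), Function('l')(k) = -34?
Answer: 13163096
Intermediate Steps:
r = -387192 (r = Mul(-438, 884) = -387192)
y = -1432
Add(y, Mul(r, Function('l')(-10))) = Add(-1432, Mul(-387192, -34)) = Add(-1432, 13164528) = 13163096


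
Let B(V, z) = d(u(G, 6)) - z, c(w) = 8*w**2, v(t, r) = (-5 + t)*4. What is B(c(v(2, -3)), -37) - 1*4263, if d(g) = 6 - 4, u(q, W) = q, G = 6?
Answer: -4224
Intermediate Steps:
d(g) = 2
v(t, r) = -20 + 4*t
B(V, z) = 2 - z
B(c(v(2, -3)), -37) - 1*4263 = (2 - 1*(-37)) - 1*4263 = (2 + 37) - 4263 = 39 - 4263 = -4224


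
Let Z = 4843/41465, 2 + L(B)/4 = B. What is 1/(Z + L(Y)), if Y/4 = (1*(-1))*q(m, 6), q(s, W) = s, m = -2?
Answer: 41465/1000003 ≈ 0.041465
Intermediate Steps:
Y = 8 (Y = 4*((1*(-1))*(-2)) = 4*(-1*(-2)) = 4*2 = 8)
L(B) = -8 + 4*B
Z = 4843/41465 (Z = 4843*(1/41465) = 4843/41465 ≈ 0.11680)
1/(Z + L(Y)) = 1/(4843/41465 + (-8 + 4*8)) = 1/(4843/41465 + (-8 + 32)) = 1/(4843/41465 + 24) = 1/(1000003/41465) = 41465/1000003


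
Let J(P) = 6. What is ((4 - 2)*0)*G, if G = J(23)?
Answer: 0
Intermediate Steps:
G = 6
((4 - 2)*0)*G = ((4 - 2)*0)*6 = (2*0)*6 = 0*6 = 0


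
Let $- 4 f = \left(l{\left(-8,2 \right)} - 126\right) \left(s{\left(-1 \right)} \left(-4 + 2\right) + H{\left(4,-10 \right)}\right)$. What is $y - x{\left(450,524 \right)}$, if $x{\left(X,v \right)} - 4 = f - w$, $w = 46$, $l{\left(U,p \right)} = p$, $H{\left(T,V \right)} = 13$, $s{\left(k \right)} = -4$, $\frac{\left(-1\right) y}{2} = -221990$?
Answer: $443371$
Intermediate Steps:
$y = 443980$ ($y = \left(-2\right) \left(-221990\right) = 443980$)
$f = 651$ ($f = - \frac{\left(2 - 126\right) \left(- 4 \left(-4 + 2\right) + 13\right)}{4} = - \frac{\left(-124\right) \left(\left(-4\right) \left(-2\right) + 13\right)}{4} = - \frac{\left(-124\right) \left(8 + 13\right)}{4} = - \frac{\left(-124\right) 21}{4} = \left(- \frac{1}{4}\right) \left(-2604\right) = 651$)
$x{\left(X,v \right)} = 609$ ($x{\left(X,v \right)} = 4 + \left(651 - 46\right) = 4 + 605 = 609$)
$y - x{\left(450,524 \right)} = 443980 - 609 = 443371$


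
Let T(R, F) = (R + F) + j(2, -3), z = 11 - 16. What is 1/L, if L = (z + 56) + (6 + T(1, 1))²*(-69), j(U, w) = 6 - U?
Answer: -1/9885 ≈ -0.00010116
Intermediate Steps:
z = -5
T(R, F) = 4 + F + R (T(R, F) = (R + F) + (6 - 1*2) = (F + R) + (6 - 2) = (F + R) + 4 = 4 + F + R)
L = -9885 (L = (-5 + 56) + (6 + (4 + 1 + 1))²*(-69) = 51 + (6 + 6)²*(-69) = 51 + 12²*(-69) = 51 + 144*(-69) = 51 - 9936 = -9885)
1/L = 1/(-9885) = -1/9885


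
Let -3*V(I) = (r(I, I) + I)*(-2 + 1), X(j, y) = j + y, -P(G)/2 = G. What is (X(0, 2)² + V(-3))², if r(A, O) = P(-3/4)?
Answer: 49/4 ≈ 12.250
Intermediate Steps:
P(G) = -2*G
r(A, O) = 3/2 (r(A, O) = -(-6)/4 = -2*(-¾) = 3/2)
V(I) = ½ + I/3 (V(I) = -(3/2 + I)*(-2 + 1)/3 = -(3/2 + I)*(-1)/3 = -(-3/2 - I)/3 = ½ + I/3)
(X(0, 2)² + V(-3))² = ((0 + 2)² + (½ + (⅓)*(-3)))² = (2² + (½ - 1))² = (4 - ½)² = (7/2)² = 49/4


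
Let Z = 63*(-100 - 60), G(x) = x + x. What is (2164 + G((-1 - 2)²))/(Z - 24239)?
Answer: -2182/34319 ≈ -0.063580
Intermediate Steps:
G(x) = 2*x
Z = -10080 (Z = 63*(-160) = -10080)
(2164 + G((-1 - 2)²))/(Z - 24239) = (2164 + 2*(-1 - 2)²)/(-10080 - 24239) = (2164 + 2*(-3)²)/(-34319) = (2164 + 2*9)*(-1/34319) = (2164 + 18)*(-1/34319) = 2182*(-1/34319) = -2182/34319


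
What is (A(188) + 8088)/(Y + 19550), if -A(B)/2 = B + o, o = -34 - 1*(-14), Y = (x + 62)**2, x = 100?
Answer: 3876/22897 ≈ 0.16928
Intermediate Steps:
Y = 26244 (Y = (100 + 62)**2 = 162**2 = 26244)
o = -20 (o = -34 + 14 = -20)
A(B) = 40 - 2*B (A(B) = -2*(B - 20) = -2*(-20 + B) = 40 - 2*B)
(A(188) + 8088)/(Y + 19550) = ((40 - 2*188) + 8088)/(26244 + 19550) = ((40 - 376) + 8088)/45794 = (-336 + 8088)*(1/45794) = 7752*(1/45794) = 3876/22897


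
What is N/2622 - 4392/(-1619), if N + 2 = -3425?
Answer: 259457/184566 ≈ 1.4058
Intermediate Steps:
N = -3427 (N = -2 - 3425 = -3427)
N/2622 - 4392/(-1619) = -3427/2622 - 4392/(-1619) = -3427*1/2622 - 4392*(-1/1619) = -149/114 + 4392/1619 = 259457/184566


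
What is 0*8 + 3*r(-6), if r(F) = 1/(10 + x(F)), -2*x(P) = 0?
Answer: 3/10 ≈ 0.30000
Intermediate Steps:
x(P) = 0 (x(P) = -½*0 = 0)
r(F) = ⅒ (r(F) = 1/(10 + 0) = 1/10 = ⅒)
0*8 + 3*r(-6) = 0*8 + 3*(⅒) = 0 + 3/10 = 3/10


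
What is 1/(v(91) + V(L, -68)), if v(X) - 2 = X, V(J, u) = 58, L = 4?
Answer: 1/151 ≈ 0.0066225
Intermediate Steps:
v(X) = 2 + X
1/(v(91) + V(L, -68)) = 1/((2 + 91) + 58) = 1/(93 + 58) = 1/151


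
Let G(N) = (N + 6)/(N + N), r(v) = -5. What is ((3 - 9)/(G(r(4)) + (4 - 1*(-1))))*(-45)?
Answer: 2700/49 ≈ 55.102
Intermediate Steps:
G(N) = (6 + N)/(2*N) (G(N) = (6 + N)/((2*N)) = (6 + N)*(1/(2*N)) = (6 + N)/(2*N))
((3 - 9)/(G(r(4)) + (4 - 1*(-1))))*(-45) = ((3 - 9)/((1/2)*(6 - 5)/(-5) + (4 - 1*(-1))))*(-45) = -6/((1/2)*(-1/5)*1 + (4 + 1))*(-45) = -6/(-1/10 + 5)*(-45) = -6/49/10*(-45) = -6*10/49*(-45) = -60/49*(-45) = 2700/49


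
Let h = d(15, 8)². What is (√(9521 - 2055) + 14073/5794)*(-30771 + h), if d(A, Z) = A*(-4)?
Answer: -382377483/5794 - 27171*√7466 ≈ -2.4137e+6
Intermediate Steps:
d(A, Z) = -4*A
h = 3600 (h = (-4*15)² = (-60)² = 3600)
(√(9521 - 2055) + 14073/5794)*(-30771 + h) = (√(9521 - 2055) + 14073/5794)*(-30771 + 3600) = (√7466 + 14073*(1/5794))*(-27171) = (√7466 + 14073/5794)*(-27171) = (14073/5794 + √7466)*(-27171) = -382377483/5794 - 27171*√7466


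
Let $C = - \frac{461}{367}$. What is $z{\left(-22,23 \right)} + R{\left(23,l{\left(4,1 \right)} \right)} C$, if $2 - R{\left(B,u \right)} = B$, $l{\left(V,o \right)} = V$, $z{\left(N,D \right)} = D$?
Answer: $\frac{18122}{367} \approx 49.379$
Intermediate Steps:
$R{\left(B,u \right)} = 2 - B$
$C = - \frac{461}{367}$ ($C = \left(-461\right) \frac{1}{367} = - \frac{461}{367} \approx -1.2561$)
$z{\left(-22,23 \right)} + R{\left(23,l{\left(4,1 \right)} \right)} C = 23 + \left(2 - 23\right) \left(- \frac{461}{367}\right) = 23 - - \frac{9681}{367} = 23 + \frac{9681}{367} = \frac{18122}{367}$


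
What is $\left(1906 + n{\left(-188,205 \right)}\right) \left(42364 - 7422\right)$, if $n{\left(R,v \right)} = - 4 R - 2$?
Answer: $92805952$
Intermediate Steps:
$n{\left(R,v \right)} = -2 - 4 R$
$\left(1906 + n{\left(-188,205 \right)}\right) \left(42364 - 7422\right) = \left(1906 - -750\right) \left(42364 - 7422\right) = \left(1906 + \left(-2 + 752\right)\right) 34942 = \left(1906 + 750\right) 34942 = 2656 \cdot 34942 = 92805952$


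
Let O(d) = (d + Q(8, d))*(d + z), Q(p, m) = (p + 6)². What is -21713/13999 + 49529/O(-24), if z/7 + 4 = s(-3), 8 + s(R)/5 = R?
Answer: -2325392403/1052220836 ≈ -2.2100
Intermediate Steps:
Q(p, m) = (6 + p)²
s(R) = -40 + 5*R
z = -413 (z = -28 + 7*(-40 + 5*(-3)) = -28 + 7*(-40 - 15) = -28 + 7*(-55) = -28 - 385 = -413)
O(d) = (-413 + d)*(196 + d) (O(d) = (d + (6 + 8)²)*(d - 413) = (d + 14²)*(-413 + d) = (d + 196)*(-413 + d) = (196 + d)*(-413 + d) = (-413 + d)*(196 + d))
-21713/13999 + 49529/O(-24) = -21713/13999 + 49529/(-80948 + (-24)² - 217*(-24)) = -21713*1/13999 + 49529/(-80948 + 576 + 5208) = -21713/13999 + 49529/(-75164) = -21713/13999 + 49529*(-1/75164) = -21713/13999 - 49529/75164 = -2325392403/1052220836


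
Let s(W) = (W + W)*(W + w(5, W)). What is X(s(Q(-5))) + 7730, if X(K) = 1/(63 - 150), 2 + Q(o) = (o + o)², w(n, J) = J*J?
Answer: 672509/87 ≈ 7730.0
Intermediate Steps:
w(n, J) = J²
Q(o) = -2 + 4*o² (Q(o) = -2 + (o + o)² = -2 + (2*o)² = -2 + 4*o²)
s(W) = 2*W*(W + W²) (s(W) = (W + W)*(W + W²) = (2*W)*(W + W²) = 2*W*(W + W²))
X(K) = -1/87 (X(K) = 1/(-87) = -1/87)
X(s(Q(-5))) + 7730 = -1/87 + 7730 = 672509/87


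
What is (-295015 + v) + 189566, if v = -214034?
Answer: -319483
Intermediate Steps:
(-295015 + v) + 189566 = (-295015 - 214034) + 189566 = -509049 + 189566 = -319483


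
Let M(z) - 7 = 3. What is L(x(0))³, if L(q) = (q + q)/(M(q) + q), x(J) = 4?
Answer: 64/343 ≈ 0.18659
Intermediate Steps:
M(z) = 10 (M(z) = 7 + 3 = 10)
L(q) = 2*q/(10 + q) (L(q) = (q + q)/(10 + q) = (2*q)/(10 + q) = 2*q/(10 + q))
L(x(0))³ = (2*4/(10 + 4))³ = (2*4/14)³ = (2*4*(1/14))³ = (4/7)³ = 64/343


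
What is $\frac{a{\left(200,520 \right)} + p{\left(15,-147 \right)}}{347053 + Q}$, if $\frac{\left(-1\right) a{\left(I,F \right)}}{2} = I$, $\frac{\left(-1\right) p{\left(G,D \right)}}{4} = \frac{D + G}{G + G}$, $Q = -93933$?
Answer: $- \frac{239}{158200} \approx -0.0015107$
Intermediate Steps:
$p{\left(G,D \right)} = - \frac{2 \left(D + G\right)}{G}$ ($p{\left(G,D \right)} = - 4 \frac{D + G}{G + G} = - 4 \frac{D + G}{2 G} = - \frac{2 \left(D + G\right)}{G}$)
$a{\left(I,F \right)} = - 2 I$
$\frac{a{\left(200,520 \right)} + p{\left(15,-147 \right)}}{347053 + Q} = \frac{\left(-2\right) 200 - \left(2 - \frac{294}{15}\right)}{347053 - 93933} = \frac{-400 - \left(2 - \frac{98}{5}\right)}{253120} = \left(-400 + \left(-2 + \frac{98}{5}\right)\right) \frac{1}{253120} = \left(-400 + \frac{88}{5}\right) \frac{1}{253120} = \left(- \frac{1912}{5}\right) \frac{1}{253120} = - \frac{239}{158200}$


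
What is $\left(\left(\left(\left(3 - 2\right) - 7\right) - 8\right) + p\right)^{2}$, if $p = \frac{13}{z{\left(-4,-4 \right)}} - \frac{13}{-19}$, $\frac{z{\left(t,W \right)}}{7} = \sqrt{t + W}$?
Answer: $\frac{25030519}{141512} + \frac{3289 i \sqrt{2}}{266} \approx 176.88 + 17.486 i$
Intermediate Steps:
$z{\left(t,W \right)} = 7 \sqrt{W + t}$ ($z{\left(t,W \right)} = 7 \sqrt{t + W} = 7 \sqrt{W + t}$)
$p = \frac{13}{19} - \frac{13 i \sqrt{2}}{28}$ ($p = \frac{13}{7 \sqrt{-4 - 4}} - \frac{13}{-19} = \frac{13}{7 \sqrt{-8}} - - \frac{13}{19} = \frac{13}{7 \cdot 2 i \sqrt{2}} + \frac{13}{19} = \frac{13}{14 i \sqrt{2}} + \frac{13}{19} = 13 \left(- \frac{i \sqrt{2}}{28}\right) + \frac{13}{19} = - \frac{13 i \sqrt{2}}{28} + \frac{13}{19} = \frac{13}{19} - \frac{13 i \sqrt{2}}{28} \approx 0.68421 - 0.6566 i$)
$\left(\left(\left(\left(3 - 2\right) - 7\right) - 8\right) + p\right)^{2} = \left(\left(\left(\left(3 - 2\right) - 7\right) - 8\right) + \left(\frac{13}{19} - \frac{13 i \sqrt{2}}{28}\right)\right)^{2} = \left(\left(\left(1 - 7\right) - 8\right) + \left(\frac{13}{19} - \frac{13 i \sqrt{2}}{28}\right)\right)^{2} = \left(\left(-6 - 8\right) + \left(\frac{13}{19} - \frac{13 i \sqrt{2}}{28}\right)\right)^{2} = \left(-14 + \left(\frac{13}{19} - \frac{13 i \sqrt{2}}{28}\right)\right)^{2} = \left(- \frac{253}{19} - \frac{13 i \sqrt{2}}{28}\right)^{2}$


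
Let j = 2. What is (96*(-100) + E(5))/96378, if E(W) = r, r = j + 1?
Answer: -3199/32126 ≈ -0.099577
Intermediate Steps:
r = 3 (r = 2 + 1 = 3)
E(W) = 3
(96*(-100) + E(5))/96378 = (96*(-100) + 3)/96378 = (-9600 + 3)*(1/96378) = -9597*1/96378 = -3199/32126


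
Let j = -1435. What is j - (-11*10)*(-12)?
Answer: -2755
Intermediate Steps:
j - (-11*10)*(-12) = -1435 - (-11*10)*(-12) = -1435 - (-110)*(-12) = -1435 - 1*1320 = -1435 - 1320 = -2755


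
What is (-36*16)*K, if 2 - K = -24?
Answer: -14976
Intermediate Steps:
K = 26 (K = 2 - 1*(-24) = 2 + 24 = 26)
(-36*16)*K = -36*16*26 = -576*26 = -14976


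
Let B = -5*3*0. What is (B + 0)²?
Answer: 0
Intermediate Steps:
B = 0 (B = -15*0 = 0)
(B + 0)² = (0 + 0)² = 0² = 0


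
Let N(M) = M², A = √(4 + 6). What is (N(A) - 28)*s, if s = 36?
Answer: -648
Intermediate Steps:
A = √10 ≈ 3.1623
(N(A) - 28)*s = ((√10)² - 28)*36 = (10 - 28)*36 = -18*36 = -648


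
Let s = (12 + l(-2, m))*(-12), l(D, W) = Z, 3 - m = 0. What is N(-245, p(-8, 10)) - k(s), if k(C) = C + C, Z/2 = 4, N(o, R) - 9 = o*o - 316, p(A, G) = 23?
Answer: 60198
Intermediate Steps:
m = 3 (m = 3 - 1*0 = 3 + 0 = 3)
N(o, R) = -307 + o**2 (N(o, R) = 9 + (o*o - 316) = 9 + (o**2 - 316) = 9 + (-316 + o**2) = -307 + o**2)
Z = 8 (Z = 2*4 = 8)
l(D, W) = 8
s = -240 (s = (12 + 8)*(-12) = 20*(-12) = -240)
k(C) = 2*C
N(-245, p(-8, 10)) - k(s) = (-307 + (-245)**2) - 2*(-240) = (-307 + 60025) - 1*(-480) = 59718 + 480 = 60198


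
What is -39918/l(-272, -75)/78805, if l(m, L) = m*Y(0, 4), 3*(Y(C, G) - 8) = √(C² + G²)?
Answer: 59877/300089440 ≈ 0.00019953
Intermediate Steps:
Y(C, G) = 8 + √(C² + G²)/3
l(m, L) = 28*m/3 (l(m, L) = m*(8 + √(0² + 4²)/3) = m*(8 + √(0 + 16)/3) = m*(8 + √16/3) = m*(8 + (⅓)*4) = m*(8 + 4/3) = m*(28/3) = 28*m/3)
-39918/l(-272, -75)/78805 = -39918/((28/3)*(-272))/78805 = -39918/(-7616/3)*(1/78805) = -39918*(-3/7616)*(1/78805) = (59877/3808)*(1/78805) = 59877/300089440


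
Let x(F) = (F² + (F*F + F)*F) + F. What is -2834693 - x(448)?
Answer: -93151941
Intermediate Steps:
x(F) = F + F² + F*(F + F²) (x(F) = (F² + (F² + F)*F) + F = (F² + (F + F²)*F) + F = (F² + F*(F + F²)) + F = F + F² + F*(F + F²))
-2834693 - x(448) = -2834693 - 448*(1 + 448² + 2*448) = -2834693 - 448*(1 + 200704 + 896) = -2834693 - 448*201601 = -2834693 - 1*90317248 = -2834693 - 90317248 = -93151941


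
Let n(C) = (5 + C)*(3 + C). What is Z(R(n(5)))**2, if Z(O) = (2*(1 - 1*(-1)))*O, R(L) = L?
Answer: 102400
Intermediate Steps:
n(C) = (3 + C)*(5 + C)
Z(O) = 4*O (Z(O) = (2*(1 + 1))*O = (2*2)*O = 4*O)
Z(R(n(5)))**2 = (4*(15 + 5**2 + 8*5))**2 = (4*(15 + 25 + 40))**2 = (4*80)**2 = 320**2 = 102400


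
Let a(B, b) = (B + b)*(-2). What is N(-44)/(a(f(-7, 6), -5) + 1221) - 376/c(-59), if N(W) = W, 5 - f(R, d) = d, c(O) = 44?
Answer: -116386/13563 ≈ -8.5811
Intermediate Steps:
f(R, d) = 5 - d
a(B, b) = -2*B - 2*b
N(-44)/(a(f(-7, 6), -5) + 1221) - 376/c(-59) = -44/((-2*(5 - 1*6) - 2*(-5)) + 1221) - 376/44 = -44/((-2*(5 - 6) + 10) + 1221) - 376*1/44 = -44/((-2*(-1) + 10) + 1221) - 94/11 = -44/((2 + 10) + 1221) - 94/11 = -44/(12 + 1221) - 94/11 = -44/1233 - 94/11 = -116386/13563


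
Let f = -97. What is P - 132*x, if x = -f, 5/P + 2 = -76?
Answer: -998717/78 ≈ -12804.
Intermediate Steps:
P = -5/78 (P = 5/(-2 - 76) = 5/(-78) = 5*(-1/78) = -5/78 ≈ -0.064103)
x = 97 (x = -1*(-97) = 97)
P - 132*x = -5/78 - 132*97 = -5/78 - 12804 = -998717/78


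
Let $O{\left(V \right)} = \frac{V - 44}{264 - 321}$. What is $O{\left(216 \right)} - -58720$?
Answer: $\frac{3346868}{57} \approx 58717.0$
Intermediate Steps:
$O{\left(V \right)} = \frac{44}{57} - \frac{V}{57}$ ($O{\left(V \right)} = \frac{-44 + V}{-57} = \left(-44 + V\right) \left(- \frac{1}{57}\right) = \frac{44}{57} - \frac{V}{57}$)
$O{\left(216 \right)} - -58720 = \left(\frac{44}{57} - \frac{72}{19}\right) - -58720 = \left(\frac{44}{57} - \frac{72}{19}\right) + 58720 = - \frac{172}{57} + 58720 = \frac{3346868}{57}$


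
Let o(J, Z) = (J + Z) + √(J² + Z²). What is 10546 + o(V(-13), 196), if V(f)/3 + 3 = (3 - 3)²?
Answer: 10733 + √38497 ≈ 10929.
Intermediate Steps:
V(f) = -9 (V(f) = -9 + 3*(3 - 3)² = -9 + 3*0² = -9 + 3*0 = -9 + 0 = -9)
o(J, Z) = J + Z + √(J² + Z²)
10546 + o(V(-13), 196) = 10546 + (-9 + 196 + √((-9)² + 196²)) = 10546 + (-9 + 196 + √(81 + 38416)) = 10546 + (-9 + 196 + √38497) = 10546 + (187 + √38497) = 10733 + √38497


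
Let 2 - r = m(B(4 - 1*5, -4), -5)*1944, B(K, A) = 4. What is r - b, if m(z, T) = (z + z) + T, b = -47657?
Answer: 41827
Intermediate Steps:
m(z, T) = T + 2*z (m(z, T) = 2*z + T = T + 2*z)
r = -5830 (r = 2 - (-5 + 2*4)*1944 = 2 - (-5 + 8)*1944 = 2 - 3*1944 = 2 - 1*5832 = 2 - 5832 = -5830)
r - b = -5830 - 1*(-47657) = -5830 + 47657 = 41827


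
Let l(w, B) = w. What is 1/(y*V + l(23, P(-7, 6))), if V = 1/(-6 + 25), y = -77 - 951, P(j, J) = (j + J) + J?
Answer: -19/591 ≈ -0.032149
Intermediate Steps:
P(j, J) = j + 2*J (P(j, J) = (J + j) + J = j + 2*J)
y = -1028
V = 1/19 ≈ 0.052632
1/(y*V + l(23, P(-7, 6))) = 1/(-1028*1/19 + 23) = 1/(-1028/19 + 23) = 1/(-591/19) = -19/591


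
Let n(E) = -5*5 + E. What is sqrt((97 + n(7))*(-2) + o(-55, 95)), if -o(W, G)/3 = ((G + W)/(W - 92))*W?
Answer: I*sqrt(9942)/7 ≈ 14.244*I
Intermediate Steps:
n(E) = -25 + E
o(W, G) = -3*W*(G + W)/(-92 + W) (o(W, G) = -3*(G + W)/(W - 92)*W = -3*(G + W)/(-92 + W)*W = -3*W*(G + W)/(-92 + W))
sqrt((97 + n(7))*(-2) + o(-55, 95)) = sqrt((97 + (-25 + 7))*(-2) - 3*(-55)*(95 - 55)/(-92 - 55)) = sqrt((97 - 18)*(-2) - 3*(-55)*40/(-147)) = sqrt(79*(-2) - 3*(-55)*(-1/147)*40) = sqrt(-158 - 2200/49) = sqrt(-9942/49) = I*sqrt(9942)/7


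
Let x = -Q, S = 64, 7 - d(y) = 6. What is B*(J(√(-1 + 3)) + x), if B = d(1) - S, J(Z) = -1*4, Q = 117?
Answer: 7623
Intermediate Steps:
d(y) = 1 (d(y) = 7 - 1*6 = 7 - 6 = 1)
J(Z) = -4
x = -117 (x = -1*117 = -117)
B = -63 (B = 1 - 1*64 = 1 - 64 = -63)
B*(J(√(-1 + 3)) + x) = -63*(-4 - 117) = -63*(-121) = 7623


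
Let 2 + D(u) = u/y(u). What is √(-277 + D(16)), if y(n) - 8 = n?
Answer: I*√2505/3 ≈ 16.683*I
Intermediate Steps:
y(n) = 8 + n
D(u) = -2 + u/(8 + u)
√(-277 + D(16)) = √(-277 + (-16 - 1*16)/(8 + 16)) = √(-277 + (-16 - 16)/24) = √(-277 + (1/24)*(-32)) = √(-277 - 4/3) = √(-835/3) = I*√2505/3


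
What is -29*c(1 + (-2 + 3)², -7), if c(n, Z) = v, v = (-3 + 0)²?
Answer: -261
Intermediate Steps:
v = 9 (v = (-3)² = 9)
c(n, Z) = 9
-29*c(1 + (-2 + 3)², -7) = -29*9 = -261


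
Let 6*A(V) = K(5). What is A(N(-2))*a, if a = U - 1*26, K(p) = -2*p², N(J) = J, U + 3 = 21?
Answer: 200/3 ≈ 66.667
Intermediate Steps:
U = 18 (U = -3 + 21 = 18)
A(V) = -25/3 (A(V) = (-2*5²)/6 = (-2*25)/6 = (⅙)*(-50) = -25/3)
a = -8 (a = 18 - 1*26 = 18 - 26 = -8)
A(N(-2))*a = -25/3*(-8) = 200/3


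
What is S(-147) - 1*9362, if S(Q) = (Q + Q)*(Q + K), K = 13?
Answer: 30034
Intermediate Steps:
S(Q) = 2*Q*(13 + Q) (S(Q) = (Q + Q)*(Q + 13) = (2*Q)*(13 + Q) = 2*Q*(13 + Q))
S(-147) - 1*9362 = 2*(-147)*(13 - 147) - 1*9362 = 2*(-147)*(-134) - 9362 = 39396 - 9362 = 30034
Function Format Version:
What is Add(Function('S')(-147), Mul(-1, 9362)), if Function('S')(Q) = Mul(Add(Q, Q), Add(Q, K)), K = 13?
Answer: 30034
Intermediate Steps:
Function('S')(Q) = Mul(2, Q, Add(13, Q)) (Function('S')(Q) = Mul(Add(Q, Q), Add(Q, 13)) = Mul(Mul(2, Q), Add(13, Q)) = Mul(2, Q, Add(13, Q)))
Add(Function('S')(-147), Mul(-1, 9362)) = Add(Mul(2, -147, Add(13, -147)), Mul(-1, 9362)) = Add(Mul(2, -147, -134), -9362) = Add(39396, -9362) = 30034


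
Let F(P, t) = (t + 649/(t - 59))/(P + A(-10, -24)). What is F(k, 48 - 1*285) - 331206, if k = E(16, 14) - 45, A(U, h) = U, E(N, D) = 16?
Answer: -3823371263/11544 ≈ -3.3120e+5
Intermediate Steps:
k = -29 (k = 16 - 45 = -29)
F(P, t) = (t + 649/(-59 + t))/(-10 + P) (F(P, t) = (t + 649/(t - 59))/(P - 10) = (t + 649/(-59 + t))/(-10 + P))
F(k, 48 - 1*285) - 331206 = (649 + (48 - 1*285)² - 59*(48 - 1*285))/(590 - 59*(-29) - 10*(48 - 1*285) - 29*(48 - 1*285)) - 331206 = (649 + (48 - 285)² - 59*(48 - 285))/(590 + 1711 - 10*(48 - 285) - 29*(48 - 285)) - 331206 = (649 + (-237)² - 59*(-237))/(590 + 1711 - 10*(-237) - 29*(-237)) - 331206 = (649 + 56169 + 13983)/(590 + 1711 + 2370 + 6873) - 331206 = 70801/11544 - 331206 = -3823371263/11544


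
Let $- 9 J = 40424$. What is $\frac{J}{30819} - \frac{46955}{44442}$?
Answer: $- \frac{182968873}{152184222} \approx -1.2023$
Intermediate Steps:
$J = - \frac{40424}{9}$ ($J = \left(- \frac{1}{9}\right) 40424 = - \frac{40424}{9} \approx -4491.6$)
$\frac{J}{30819} - \frac{46955}{44442} = - \frac{40424}{9 \cdot 30819} - \frac{46955}{44442} = \left(- \frac{40424}{9}\right) \frac{1}{30819} - \frac{46955}{44442} = - \frac{40424}{277371} - \frac{46955}{44442} = - \frac{182968873}{152184222}$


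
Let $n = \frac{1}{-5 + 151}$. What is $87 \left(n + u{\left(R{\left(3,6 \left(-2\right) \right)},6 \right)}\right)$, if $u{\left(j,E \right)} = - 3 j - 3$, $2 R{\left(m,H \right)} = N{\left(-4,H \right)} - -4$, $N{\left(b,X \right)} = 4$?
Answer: $- \frac{190443}{146} \approx -1304.4$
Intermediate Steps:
$R{\left(m,H \right)} = 4$ ($R{\left(m,H \right)} = \frac{4 - -4}{2} = \frac{4 + 4}{2} = \frac{1}{2} \cdot 8 = 4$)
$n = \frac{1}{146} \approx 0.0068493$
$u{\left(j,E \right)} = -3 - 3 j$
$87 \left(n + u{\left(R{\left(3,6 \left(-2\right) \right)},6 \right)}\right) = 87 \left(\frac{1}{146} - 15\right) = 87 \left(- \frac{2189}{146}\right) = - \frac{190443}{146}$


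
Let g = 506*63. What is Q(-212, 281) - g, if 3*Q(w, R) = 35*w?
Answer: -103054/3 ≈ -34351.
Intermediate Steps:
Q(w, R) = 35*w/3 (Q(w, R) = (35*w)/3 = 35*w/3)
g = 31878
Q(-212, 281) - g = (35/3)*(-212) - 1*31878 = -7420/3 - 31878 = -103054/3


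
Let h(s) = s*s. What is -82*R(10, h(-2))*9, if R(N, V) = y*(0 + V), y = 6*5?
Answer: -88560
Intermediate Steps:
y = 30
h(s) = s²
R(N, V) = 30*V (R(N, V) = 30*(0 + V) = 30*V)
-82*R(10, h(-2))*9 = -2460*(-2)²*9 = -2460*4*9 = -82*120*9 = -9840*9 = -88560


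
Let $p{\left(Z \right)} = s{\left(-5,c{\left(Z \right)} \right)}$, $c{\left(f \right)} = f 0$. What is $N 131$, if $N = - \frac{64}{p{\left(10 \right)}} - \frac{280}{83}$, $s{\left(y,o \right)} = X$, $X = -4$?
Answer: $\frac{137288}{83} \approx 1654.1$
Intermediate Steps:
$c{\left(f \right)} = 0$
$s{\left(y,o \right)} = -4$
$p{\left(Z \right)} = -4$
$N = \frac{1048}{83}$ ($N = - \frac{64}{-4} - \frac{280}{83} = \left(-64\right) \left(- \frac{1}{4}\right) - \frac{280}{83} = 16 - \frac{280}{83} = \frac{1048}{83} \approx 12.627$)
$N 131 = \frac{1048}{83} \cdot 131 = \frac{137288}{83}$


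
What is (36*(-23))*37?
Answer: -30636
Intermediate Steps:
(36*(-23))*37 = -828*37 = -30636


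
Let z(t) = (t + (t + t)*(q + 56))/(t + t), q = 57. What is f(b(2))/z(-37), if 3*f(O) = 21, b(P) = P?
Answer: 14/227 ≈ 0.061674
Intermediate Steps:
f(O) = 7 (f(O) = (⅓)*21 = 7)
z(t) = 227/2 (z(t) = (t + (t + t)*(57 + 56))/(t + t) = (t + (2*t)*113)/((2*t)) = (t + 226*t)*(1/(2*t)) = (227*t)*(1/(2*t)) = 227/2)
f(b(2))/z(-37) = 7/(227/2) = 7*(2/227) = 14/227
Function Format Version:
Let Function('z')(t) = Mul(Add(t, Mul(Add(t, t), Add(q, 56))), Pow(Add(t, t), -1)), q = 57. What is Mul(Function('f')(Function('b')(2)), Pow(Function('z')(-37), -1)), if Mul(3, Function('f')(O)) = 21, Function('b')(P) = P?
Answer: Rational(14, 227) ≈ 0.061674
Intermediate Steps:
Function('f')(O) = 7 (Function('f')(O) = Mul(Rational(1, 3), 21) = 7)
Function('z')(t) = Rational(227, 2) (Function('z')(t) = Mul(Add(t, Mul(Add(t, t), Add(57, 56))), Pow(Add(t, t), -1)) = Mul(Add(t, Mul(Mul(2, t), 113)), Pow(Mul(2, t), -1)) = Mul(Add(t, Mul(226, t)), Mul(Rational(1, 2), Pow(t, -1))) = Mul(Mul(227, t), Mul(Rational(1, 2), Pow(t, -1))) = Rational(227, 2))
Mul(Function('f')(Function('b')(2)), Pow(Function('z')(-37), -1)) = Mul(7, Pow(Rational(227, 2), -1)) = Mul(7, Rational(2, 227)) = Rational(14, 227)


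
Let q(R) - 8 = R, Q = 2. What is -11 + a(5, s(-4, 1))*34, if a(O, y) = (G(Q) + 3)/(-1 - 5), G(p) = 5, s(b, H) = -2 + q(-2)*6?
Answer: -169/3 ≈ -56.333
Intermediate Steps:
q(R) = 8 + R
s(b, H) = 34 (s(b, H) = -2 + (8 - 2)*6 = -2 + 6*6 = -2 + 36 = 34)
a(O, y) = -4/3 (a(O, y) = (5 + 3)/(-1 - 5) = 8/(-6) = 8*(-1/6) = -4/3)
-11 + a(5, s(-4, 1))*34 = -11 - 4/3*34 = -11 - 136/3 = -169/3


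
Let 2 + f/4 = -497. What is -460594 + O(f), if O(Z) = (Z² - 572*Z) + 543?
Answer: 4665677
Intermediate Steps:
f = -1996 (f = -8 + 4*(-497) = -8 - 1988 = -1996)
O(Z) = 543 + Z² - 572*Z
-460594 + O(f) = -460594 + (543 + (-1996)² - 572*(-1996)) = -460594 + (543 + 3984016 + 1141712) = -460594 + 5126271 = 4665677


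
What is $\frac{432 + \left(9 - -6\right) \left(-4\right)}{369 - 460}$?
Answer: $- \frac{372}{91} \approx -4.0879$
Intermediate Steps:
$\frac{432 + \left(9 - -6\right) \left(-4\right)}{369 - 460} = \frac{432 + \left(9 + 6\right) \left(-4\right)}{-91} = \left(432 + 15 \left(-4\right)\right) \left(- \frac{1}{91}\right) = \left(432 - 60\right) \left(- \frac{1}{91}\right) = 372 \left(- \frac{1}{91}\right) = - \frac{372}{91}$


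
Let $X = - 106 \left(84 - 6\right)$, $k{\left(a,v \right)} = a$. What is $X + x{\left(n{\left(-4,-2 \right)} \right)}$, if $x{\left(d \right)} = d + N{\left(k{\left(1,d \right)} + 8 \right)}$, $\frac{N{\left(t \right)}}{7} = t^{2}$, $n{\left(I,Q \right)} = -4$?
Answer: $-7705$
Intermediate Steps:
$N{\left(t \right)} = 7 t^{2}$
$X = -8268$ ($X = \left(-106\right) 78 = -8268$)
$x{\left(d \right)} = 567 + d$ ($x{\left(d \right)} = d + 7 \left(1 + 8\right)^{2} = d + 7 \cdot 9^{2} = d + 7 \cdot 81 = d + 567 = 567 + d$)
$X + x{\left(n{\left(-4,-2 \right)} \right)} = -8268 + \left(567 - 4\right) = -8268 + 563 = -7705$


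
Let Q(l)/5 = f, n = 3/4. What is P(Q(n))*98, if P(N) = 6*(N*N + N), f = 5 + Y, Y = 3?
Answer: 964320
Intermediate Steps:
n = ¾ (n = 3*(¼) = ¾ ≈ 0.75000)
f = 8 (f = 5 + 3 = 8)
Q(l) = 40 (Q(l) = 5*8 = 40)
P(N) = 6*N + 6*N² (P(N) = 6*(N² + N) = 6*(N + N²) = 6*N + 6*N²)
P(Q(n))*98 = (6*40*(1 + 40))*98 = (6*40*41)*98 = 9840*98 = 964320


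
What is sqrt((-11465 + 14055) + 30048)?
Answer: sqrt(32638) ≈ 180.66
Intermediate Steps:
sqrt((-11465 + 14055) + 30048) = sqrt(2590 + 30048) = sqrt(32638)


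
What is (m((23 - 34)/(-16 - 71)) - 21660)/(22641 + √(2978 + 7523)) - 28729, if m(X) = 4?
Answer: -3681775386629/128151095 + 5414*√10501/128151095 ≈ -28730.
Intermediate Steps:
(m((23 - 34)/(-16 - 71)) - 21660)/(22641 + √(2978 + 7523)) - 28729 = (4 - 21660)/(22641 + √(2978 + 7523)) - 28729 = -21656/(22641 + √10501) - 28729 = -28729 - 21656/(22641 + √10501)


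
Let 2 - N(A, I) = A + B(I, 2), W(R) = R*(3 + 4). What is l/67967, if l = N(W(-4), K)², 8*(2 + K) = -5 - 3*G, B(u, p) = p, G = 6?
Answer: 784/67967 ≈ 0.011535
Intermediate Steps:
W(R) = 7*R (W(R) = R*7 = 7*R)
K = -39/8 (K = -2 + (-5 - 3*6)/8 = -2 + (-5 - 18)/8 = -2 + (⅛)*(-23) = -2 - 23/8 = -39/8 ≈ -4.8750)
N(A, I) = -A (N(A, I) = 2 - (A + 2) = 2 - (2 + A) = 2 + (-2 - A) = -A)
l = 784 (l = (-7*(-4))² = (-1*(-28))² = 28² = 784)
l/67967 = 784/67967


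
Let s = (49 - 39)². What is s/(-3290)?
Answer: -10/329 ≈ -0.030395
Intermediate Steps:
s = 100 (s = 10² = 100)
s/(-3290) = 100/(-3290) = 100*(-1/3290) = -10/329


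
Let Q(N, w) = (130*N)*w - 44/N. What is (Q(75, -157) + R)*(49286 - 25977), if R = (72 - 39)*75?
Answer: -2671693173721/75 ≈ -3.5623e+10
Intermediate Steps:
Q(N, w) = -44/N + 130*N*w (Q(N, w) = 130*N*w - 44/N = -44/N + 130*N*w)
R = 2475 (R = 33*75 = 2475)
(Q(75, -157) + R)*(49286 - 25977) = ((-44/75 + 130*75*(-157)) + 2475)*(49286 - 25977) = ((-44*1/75 - 1530750) + 2475)*23309 = ((-44/75 - 1530750) + 2475)*23309 = (-114806294/75 + 2475)*23309 = -114620669/75*23309 = -2671693173721/75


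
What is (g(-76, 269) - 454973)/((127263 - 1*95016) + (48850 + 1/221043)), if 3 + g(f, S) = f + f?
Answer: -25150714626/4481481043 ≈ -5.6121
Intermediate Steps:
g(f, S) = -3 + 2*f (g(f, S) = -3 + (f + f) = -3 + 2*f)
(g(-76, 269) - 454973)/((127263 - 1*95016) + (48850 + 1/221043)) = ((-3 + 2*(-76)) - 454973)/((127263 - 1*95016) + (48850 + 1/221043)) = ((-3 - 152) - 454973)/((127263 - 95016) + (48850 + 1/221043)) = (-155 - 454973)/(32247 + 10797950551/221043) = -455128/17925924172/221043 = -455128*221043/17925924172 = -25150714626/4481481043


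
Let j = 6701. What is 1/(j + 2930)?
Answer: 1/9631 ≈ 0.00010383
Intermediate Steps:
1/(j + 2930) = 1/(6701 + 2930) = 1/9631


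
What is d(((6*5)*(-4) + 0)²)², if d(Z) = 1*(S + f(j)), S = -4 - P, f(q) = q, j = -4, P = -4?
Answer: 16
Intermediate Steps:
S = 0 (S = -4 - 1*(-4) = -4 + 4 = 0)
d(Z) = -4 (d(Z) = 1*(0 - 4) = 1*(-4) = -4)
d(((6*5)*(-4) + 0)²)² = (-4)² = 16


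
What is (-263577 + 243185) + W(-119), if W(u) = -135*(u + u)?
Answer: 11738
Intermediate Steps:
W(u) = -270*u
(-263577 + 243185) + W(-119) = (-263577 + 243185) - 270*(-119) = -20392 + 32130 = 11738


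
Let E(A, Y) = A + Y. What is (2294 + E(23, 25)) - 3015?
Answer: -673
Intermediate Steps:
(2294 + E(23, 25)) - 3015 = (2294 + (23 + 25)) - 3015 = (2294 + 48) - 3015 = 2342 - 3015 = -673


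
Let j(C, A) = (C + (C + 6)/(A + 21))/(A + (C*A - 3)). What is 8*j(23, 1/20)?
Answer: -136840/1263 ≈ -108.35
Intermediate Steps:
j(C, A) = (C + (6 + C)/(21 + A))/(-3 + A + A*C) (j(C, A) = (C + (6 + C)/(21 + A))/(A + (A*C - 3)) = (C + (6 + C)/(21 + A))/(A + (-3 + A*C)) = (C + (6 + C)/(21 + A))/(-3 + A + A*C))
8*j(23, 1/20) = 8*((6 + 22*23 + 23/20)/(-63 + (1/20)² + 18/20 + 23*(1/20)² + 21*23/20)) = 8*((6 + 506 + (1/20)*23)/(-63 + (1/20)² + 18*(1/20) + 23*(1/20)² + 21*(1/20)*23)) = 8*((6 + 506 + 23/20)/(-63 + 1/400 + 9/10 + 23*(1/400) + 483/20)) = 8*((10263/20)/(-63 + 1/400 + 9/10 + 23/400 + 483/20)) = 8*((10263/20)/(-3789/100)) = 8*(-100/3789*10263/20) = 8*(-17105/1263) = -136840/1263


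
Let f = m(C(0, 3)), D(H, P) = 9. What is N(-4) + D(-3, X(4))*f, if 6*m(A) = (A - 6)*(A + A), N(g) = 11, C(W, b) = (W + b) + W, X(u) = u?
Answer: -16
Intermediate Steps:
C(W, b) = b + 2*W
m(A) = A*(-6 + A)/3 (m(A) = ((A - 6)*(A + A))/6 = ((-6 + A)*(2*A))/6 = (2*A*(-6 + A))/6 = A*(-6 + A)/3)
f = -3 (f = (3 + 2*0)*(-6 + (3 + 2*0))/3 = (3 + 0)*(-6 + (3 + 0))/3 = (1/3)*3*(-6 + 3) = (1/3)*3*(-3) = -3)
N(-4) + D(-3, X(4))*f = 11 + 9*(-3) = 11 - 27 = -16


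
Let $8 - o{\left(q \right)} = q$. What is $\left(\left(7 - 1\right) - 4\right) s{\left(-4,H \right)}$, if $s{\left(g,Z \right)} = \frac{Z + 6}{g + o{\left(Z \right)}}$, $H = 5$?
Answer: $-22$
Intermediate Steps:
$o{\left(q \right)} = 8 - q$
$s{\left(g,Z \right)} = \frac{6 + Z}{8 + g - Z}$ ($s{\left(g,Z \right)} = \frac{Z + 6}{g - \left(-8 + Z\right)} = \frac{6 + Z}{8 + g - Z}$)
$\left(\left(7 - 1\right) - 4\right) s{\left(-4,H \right)} = \left(\left(7 - 1\right) - 4\right) \frac{6 + 5}{8 - 4 - 5} = \left(\left(7 - 1\right) - 4\right) \frac{1}{8 - 4 - 5} \cdot 11 = \left(6 - 4\right) \frac{1}{-1} \cdot 11 = 2 \left(\left(-1\right) 11\right) = 2 \left(-11\right) = -22$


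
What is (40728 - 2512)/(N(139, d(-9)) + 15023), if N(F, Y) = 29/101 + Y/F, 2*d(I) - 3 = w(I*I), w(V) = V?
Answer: 268257212/105458085 ≈ 2.5437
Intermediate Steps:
d(I) = 3/2 + I²/2 (d(I) = 3/2 + (I*I)/2 = 3/2 + I²/2)
N(F, Y) = 29/101 + Y/F (N(F, Y) = 29*(1/101) + Y/F = 29/101 + Y/F)
(40728 - 2512)/(N(139, d(-9)) + 15023) = (40728 - 2512)/((29/101 + (3/2 + (½)*(-9)²)/139) + 15023) = 38216/((29/101 + (3/2 + (½)*81)*(1/139)) + 15023) = 38216/((29/101 + (3/2 + 81/2)*(1/139)) + 15023) = 38216/((29/101 + 42*(1/139)) + 15023) = 38216/((29/101 + 42/139) + 15023) = 38216/(8273/14039 + 15023) = 38216/(210916170/14039) = 38216*(14039/210916170) = 268257212/105458085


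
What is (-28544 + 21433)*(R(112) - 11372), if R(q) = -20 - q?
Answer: 81804944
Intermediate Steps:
(-28544 + 21433)*(R(112) - 11372) = (-28544 + 21433)*((-20 - 1*112) - 11372) = -7111*((-20 - 112) - 11372) = -7111*(-132 - 11372) = -7111*(-11504) = 81804944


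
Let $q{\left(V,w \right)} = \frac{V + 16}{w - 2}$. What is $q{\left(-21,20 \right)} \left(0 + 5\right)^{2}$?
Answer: $- \frac{125}{18} \approx -6.9444$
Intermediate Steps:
$q{\left(V,w \right)} = \frac{16 + V}{-2 + w}$
$q{\left(-21,20 \right)} \left(0 + 5\right)^{2} = \frac{16 - 21}{-2 + 20} \left(0 + 5\right)^{2} = \frac{1}{18} \left(-5\right) 5^{2} = \frac{1}{18} \left(-5\right) 25 = \left(- \frac{5}{18}\right) 25 = - \frac{125}{18}$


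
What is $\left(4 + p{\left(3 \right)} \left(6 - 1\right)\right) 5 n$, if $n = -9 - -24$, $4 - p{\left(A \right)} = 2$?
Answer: $1050$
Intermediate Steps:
$p{\left(A \right)} = 2$ ($p{\left(A \right)} = 4 - 2 = 2$)
$n = 15$ ($n = -9 + 24 = 15$)
$\left(4 + p{\left(3 \right)} \left(6 - 1\right)\right) 5 n = \left(4 + 2 \left(6 - 1\right)\right) 5 \cdot 15 = \left(4 + 2 \cdot 5\right) 5 \cdot 15 = \left(4 + 10\right) 5 \cdot 15 = 14 \cdot 5 \cdot 15 = 70 \cdot 15 = 1050$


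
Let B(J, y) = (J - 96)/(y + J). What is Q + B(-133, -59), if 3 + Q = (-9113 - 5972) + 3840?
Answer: -2159387/192 ≈ -11247.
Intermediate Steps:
B(J, y) = (-96 + J)/(J + y)
Q = -11248 (Q = -3 + ((-9113 - 5972) + 3840) = -3 + (-15085 + 3840) = -3 - 11245 = -11248)
Q + B(-133, -59) = -11248 + (-96 - 133)/(-133 - 59) = -11248 - 229/(-192) = -11248 - 1/192*(-229) = -11248 + 229/192 = -2159387/192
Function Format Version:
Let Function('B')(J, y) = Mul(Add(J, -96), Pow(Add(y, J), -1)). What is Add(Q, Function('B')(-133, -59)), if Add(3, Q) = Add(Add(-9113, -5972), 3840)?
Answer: Rational(-2159387, 192) ≈ -11247.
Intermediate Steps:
Function('B')(J, y) = Mul(Pow(Add(J, y), -1), Add(-96, J)) (Function('B')(J, y) = Mul(Add(-96, J), Pow(Add(J, y), -1)) = Mul(Pow(Add(J, y), -1), Add(-96, J)))
Q = -11248 (Q = Add(-3, Add(Add(-9113, -5972), 3840)) = Add(-3, Add(-15085, 3840)) = Add(-3, -11245) = -11248)
Add(Q, Function('B')(-133, -59)) = Add(-11248, Mul(Pow(Add(-133, -59), -1), Add(-96, -133))) = Add(-11248, Mul(Pow(-192, -1), -229)) = Add(-11248, Mul(Rational(-1, 192), -229)) = Add(-11248, Rational(229, 192)) = Rational(-2159387, 192)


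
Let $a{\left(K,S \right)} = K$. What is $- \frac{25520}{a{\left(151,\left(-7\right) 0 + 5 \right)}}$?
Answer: $- \frac{25520}{151} \approx -169.01$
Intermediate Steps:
$- \frac{25520}{a{\left(151,\left(-7\right) 0 + 5 \right)}} = - \frac{25520}{151}$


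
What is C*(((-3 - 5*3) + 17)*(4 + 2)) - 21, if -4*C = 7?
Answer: -21/2 ≈ -10.500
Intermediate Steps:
C = -7/4 (C = -¼*7 = -7/4 ≈ -1.7500)
C*(((-3 - 5*3) + 17)*(4 + 2)) - 21 = -7*((-3 - 5*3) + 17)*(4 + 2)/4 - 21 = -7*((-3 - 15) + 17)*6/4 - 21 = -7*(-18 + 17)*6/4 - 21 = -(-7)*6/4 - 21 = -7/4*(-6) - 21 = 21/2 - 21 = -21/2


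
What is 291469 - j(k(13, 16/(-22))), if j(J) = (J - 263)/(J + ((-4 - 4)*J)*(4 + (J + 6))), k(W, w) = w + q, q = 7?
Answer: 28578212917/98049 ≈ 2.9147e+5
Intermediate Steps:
k(W, w) = 7 + w (k(W, w) = w + 7 = 7 + w)
j(J) = (-263 + J)/(J - 8*J*(10 + J)) (j(J) = (-263 + J)/(J + (-8*J)*(4 + (6 + J))) = (-263 + J)/(J + (-8*J)*(10 + J)) = (-263 + J)/(J - 8*J*(10 + J)))
291469 - j(k(13, 16/(-22))) = 291469 - (263 - (7 + 16/(-22)))/((7 + 16/(-22))*(79 + 8*(7 + 16/(-22)))) = 291469 - (263 - (7 + 16*(-1/22)))/((7 + 16*(-1/22))*(79 + 8*(7 + 16*(-1/22)))) = 291469 - (263 - (7 - 8/11))/((7 - 8/11)*(79 + 8*(7 - 8/11))) = 291469 - (263 - 1*69/11)/(69/11*(79 + 8*(69/11))) = 291469 - 11*(263 - 69/11)/(69*(79 + 552/11)) = 291469 - 11*2824/(69*1421/11*11) = 291469 - 11*11*2824/(69*1421*11) = 291469 - 1*31064/98049 = 291469 - 31064/98049 = 28578212917/98049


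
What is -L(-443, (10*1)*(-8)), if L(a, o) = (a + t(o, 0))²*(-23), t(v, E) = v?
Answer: 6291167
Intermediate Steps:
L(a, o) = -23*(a + o)² (L(a, o) = (a + o)²*(-23) = -23*(a + o)²)
-L(-443, (10*1)*(-8)) = -(-23)*(-443 + (10*1)*(-8))² = -(-23)*(-443 + 10*(-8))² = -(-23)*(-443 - 80)² = -(-23)*(-523)² = -(-23)*273529 = -1*(-6291167) = 6291167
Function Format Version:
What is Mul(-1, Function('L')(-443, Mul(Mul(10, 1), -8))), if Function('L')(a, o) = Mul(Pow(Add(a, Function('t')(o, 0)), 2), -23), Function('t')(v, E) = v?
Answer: 6291167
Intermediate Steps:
Function('L')(a, o) = Mul(-23, Pow(Add(a, o), 2)) (Function('L')(a, o) = Mul(Pow(Add(a, o), 2), -23) = Mul(-23, Pow(Add(a, o), 2)))
Mul(-1, Function('L')(-443, Mul(Mul(10, 1), -8))) = Mul(-1, Mul(-23, Pow(Add(-443, Mul(Mul(10, 1), -8)), 2))) = Mul(-1, Mul(-23, Pow(Add(-443, Mul(10, -8)), 2))) = Mul(-1, Mul(-23, Pow(Add(-443, -80), 2))) = Mul(-1, Mul(-23, Pow(-523, 2))) = Mul(-1, Mul(-23, 273529)) = Mul(-1, -6291167) = 6291167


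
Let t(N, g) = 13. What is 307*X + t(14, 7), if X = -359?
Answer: -110200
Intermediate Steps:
307*X + t(14, 7) = 307*(-359) + 13 = -110213 + 13 = -110200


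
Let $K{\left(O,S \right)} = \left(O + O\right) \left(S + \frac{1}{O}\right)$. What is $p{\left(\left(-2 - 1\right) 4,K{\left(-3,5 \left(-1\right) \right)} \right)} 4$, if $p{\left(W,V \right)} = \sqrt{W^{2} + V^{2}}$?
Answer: $16 \sqrt{73} \approx 136.7$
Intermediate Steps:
$K{\left(O,S \right)} = 2 O \left(S + \frac{1}{O}\right)$
$p{\left(W,V \right)} = \sqrt{V^{2} + W^{2}}$
$p{\left(\left(-2 - 1\right) 4,K{\left(-3,5 \left(-1\right) \right)} \right)} 4 = \sqrt{\left(2 + 2 \left(-3\right) 5 \left(-1\right)\right)^{2} + \left(\left(-2 - 1\right) 4\right)^{2}} \cdot 4 = \sqrt{\left(2 + 2 \left(-3\right) \left(-5\right)\right)^{2} + \left(\left(-3\right) 4\right)^{2}} \cdot 4 = \sqrt{\left(2 + 30\right)^{2} + \left(-12\right)^{2}} \cdot 4 = \sqrt{32^{2} + 144} \cdot 4 = \sqrt{1024 + 144} \cdot 4 = \sqrt{1168} \cdot 4 = 4 \sqrt{73} \cdot 4 = 16 \sqrt{73}$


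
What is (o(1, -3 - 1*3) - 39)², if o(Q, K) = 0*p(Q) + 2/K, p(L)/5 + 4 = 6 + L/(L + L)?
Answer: 13924/9 ≈ 1547.1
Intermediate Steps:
p(L) = 25/2 (p(L) = -20 + 5*(6 + L/(L + L)) = -20 + 5*(6 + L/((2*L))) = -20 + 5*(6 + (1/(2*L))*L) = -20 + 5*(6 + ½) = -20 + 5*(13/2) = -20 + 65/2 = 25/2)
o(Q, K) = 2/K (o(Q, K) = 0*(25/2) + 2/K = 0 + 2/K = 2/K)
(o(1, -3 - 1*3) - 39)² = (2/(-3 - 1*3) - 39)² = (2/(-3 - 3) - 39)² = (2/(-6) - 39)² = (2*(-⅙) - 39)² = (-⅓ - 39)² = (-118/3)² = 13924/9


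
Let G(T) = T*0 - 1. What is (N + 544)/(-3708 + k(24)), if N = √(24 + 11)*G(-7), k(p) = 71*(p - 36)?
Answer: -34/285 + √35/4560 ≈ -0.11800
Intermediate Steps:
k(p) = -2556 + 71*p (k(p) = 71*(-36 + p) = -2556 + 71*p)
G(T) = -1 (G(T) = 0 - 1 = -1)
N = -√35 (N = √(24 + 11)*(-1) = √35*(-1) = -√35 ≈ -5.9161)
(N + 544)/(-3708 + k(24)) = (-√35 + 544)/(-3708 + (-2556 + 71*24)) = (544 - √35)/(-3708 + (-2556 + 1704)) = (544 - √35)/(-3708 - 852) = (544 - √35)/(-4560) = (544 - √35)*(-1/4560) = -34/285 + √35/4560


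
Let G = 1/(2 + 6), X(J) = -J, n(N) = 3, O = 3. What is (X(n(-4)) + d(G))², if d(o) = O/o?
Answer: 441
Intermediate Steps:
G = ⅛ (G = 1/8 = ⅛ ≈ 0.12500)
d(o) = 3/o
(X(n(-4)) + d(G))² = (-1*3 + 3/(⅛))² = (-3 + 3*8)² = (-3 + 24)² = 21² = 441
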